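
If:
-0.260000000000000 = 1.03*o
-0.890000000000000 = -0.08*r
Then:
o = -0.25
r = 11.12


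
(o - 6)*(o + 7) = o^2 + o - 42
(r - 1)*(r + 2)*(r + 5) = r^3 + 6*r^2 + 3*r - 10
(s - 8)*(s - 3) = s^2 - 11*s + 24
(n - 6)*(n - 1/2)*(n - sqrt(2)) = n^3 - 13*n^2/2 - sqrt(2)*n^2 + 3*n + 13*sqrt(2)*n/2 - 3*sqrt(2)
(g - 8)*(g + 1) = g^2 - 7*g - 8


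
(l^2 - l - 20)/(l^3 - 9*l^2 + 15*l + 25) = (l + 4)/(l^2 - 4*l - 5)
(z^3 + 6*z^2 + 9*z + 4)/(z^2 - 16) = (z^2 + 2*z + 1)/(z - 4)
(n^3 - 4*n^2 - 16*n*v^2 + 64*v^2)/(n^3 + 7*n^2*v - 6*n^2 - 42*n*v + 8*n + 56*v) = (n^2 - 16*v^2)/(n^2 + 7*n*v - 2*n - 14*v)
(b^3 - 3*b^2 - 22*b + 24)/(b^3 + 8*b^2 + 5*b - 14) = (b^2 - 2*b - 24)/(b^2 + 9*b + 14)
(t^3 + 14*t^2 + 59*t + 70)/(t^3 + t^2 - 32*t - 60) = (t + 7)/(t - 6)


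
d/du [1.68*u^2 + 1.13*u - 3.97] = 3.36*u + 1.13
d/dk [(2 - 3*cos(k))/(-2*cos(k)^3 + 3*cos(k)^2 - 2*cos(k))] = (12*cos(k)^3 - 21*cos(k)^2 + 12*cos(k) - 4)*sin(k)/((3*cos(k) - cos(2*k) - 3)^2*cos(k)^2)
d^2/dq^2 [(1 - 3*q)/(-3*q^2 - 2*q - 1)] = 2*(4*(3*q - 1)*(3*q + 1)^2 - 3*(9*q + 1)*(3*q^2 + 2*q + 1))/(3*q^2 + 2*q + 1)^3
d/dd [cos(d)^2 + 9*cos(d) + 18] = -(2*cos(d) + 9)*sin(d)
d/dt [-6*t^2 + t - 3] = 1 - 12*t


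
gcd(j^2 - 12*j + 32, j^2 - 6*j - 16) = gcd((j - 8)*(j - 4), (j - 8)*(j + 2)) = j - 8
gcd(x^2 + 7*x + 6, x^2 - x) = 1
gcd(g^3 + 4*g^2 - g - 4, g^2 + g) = g + 1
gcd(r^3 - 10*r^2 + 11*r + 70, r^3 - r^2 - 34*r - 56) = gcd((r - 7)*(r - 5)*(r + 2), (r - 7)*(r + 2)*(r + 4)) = r^2 - 5*r - 14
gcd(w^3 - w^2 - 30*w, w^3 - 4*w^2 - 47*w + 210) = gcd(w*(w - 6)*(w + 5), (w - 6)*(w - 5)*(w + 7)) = w - 6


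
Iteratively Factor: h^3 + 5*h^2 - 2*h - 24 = (h + 3)*(h^2 + 2*h - 8) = (h - 2)*(h + 3)*(h + 4)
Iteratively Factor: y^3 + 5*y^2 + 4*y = (y)*(y^2 + 5*y + 4) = y*(y + 1)*(y + 4)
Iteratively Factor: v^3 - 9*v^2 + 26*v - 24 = (v - 4)*(v^2 - 5*v + 6) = (v - 4)*(v - 2)*(v - 3)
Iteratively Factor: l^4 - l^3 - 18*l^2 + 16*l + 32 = (l + 4)*(l^3 - 5*l^2 + 2*l + 8) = (l - 2)*(l + 4)*(l^2 - 3*l - 4) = (l - 4)*(l - 2)*(l + 4)*(l + 1)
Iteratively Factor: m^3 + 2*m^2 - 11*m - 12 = (m - 3)*(m^2 + 5*m + 4) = (m - 3)*(m + 1)*(m + 4)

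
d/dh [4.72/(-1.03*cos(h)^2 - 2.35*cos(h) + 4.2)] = -(9.7232*cos(h) + 11.092)*sin(h)/(1.03*cos(h)^2 + 2.35*cos(h) - 4.2)^2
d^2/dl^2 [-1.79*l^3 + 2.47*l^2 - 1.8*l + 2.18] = 4.94 - 10.74*l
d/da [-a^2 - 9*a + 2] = -2*a - 9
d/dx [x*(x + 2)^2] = (x + 2)*(3*x + 2)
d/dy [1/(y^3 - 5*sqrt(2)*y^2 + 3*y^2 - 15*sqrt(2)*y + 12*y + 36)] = (-3*y^2 - 6*y + 10*sqrt(2)*y - 12 + 15*sqrt(2))/(y^3 - 5*sqrt(2)*y^2 + 3*y^2 - 15*sqrt(2)*y + 12*y + 36)^2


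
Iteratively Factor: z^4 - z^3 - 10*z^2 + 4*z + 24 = (z - 2)*(z^3 + z^2 - 8*z - 12) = (z - 2)*(z + 2)*(z^2 - z - 6) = (z - 3)*(z - 2)*(z + 2)*(z + 2)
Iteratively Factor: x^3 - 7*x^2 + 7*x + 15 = (x + 1)*(x^2 - 8*x + 15) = (x - 3)*(x + 1)*(x - 5)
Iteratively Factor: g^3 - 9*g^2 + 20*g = (g - 4)*(g^2 - 5*g) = g*(g - 4)*(g - 5)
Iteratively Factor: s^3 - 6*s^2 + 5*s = (s - 5)*(s^2 - s) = (s - 5)*(s - 1)*(s)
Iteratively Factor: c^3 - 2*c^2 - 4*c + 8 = (c + 2)*(c^2 - 4*c + 4) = (c - 2)*(c + 2)*(c - 2)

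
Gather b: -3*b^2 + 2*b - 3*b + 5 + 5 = -3*b^2 - b + 10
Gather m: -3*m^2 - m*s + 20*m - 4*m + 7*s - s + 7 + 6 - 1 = -3*m^2 + m*(16 - s) + 6*s + 12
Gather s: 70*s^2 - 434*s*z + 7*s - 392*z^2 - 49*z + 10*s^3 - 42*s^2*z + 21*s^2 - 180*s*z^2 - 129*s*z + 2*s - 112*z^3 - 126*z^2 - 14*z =10*s^3 + s^2*(91 - 42*z) + s*(-180*z^2 - 563*z + 9) - 112*z^3 - 518*z^2 - 63*z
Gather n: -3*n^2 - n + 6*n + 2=-3*n^2 + 5*n + 2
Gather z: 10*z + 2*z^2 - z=2*z^2 + 9*z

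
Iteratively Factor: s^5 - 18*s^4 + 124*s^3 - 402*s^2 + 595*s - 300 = (s - 5)*(s^4 - 13*s^3 + 59*s^2 - 107*s + 60) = (s - 5)^2*(s^3 - 8*s^2 + 19*s - 12) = (s - 5)^2*(s - 1)*(s^2 - 7*s + 12) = (s - 5)^2*(s - 3)*(s - 1)*(s - 4)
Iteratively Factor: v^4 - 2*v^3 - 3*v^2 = (v)*(v^3 - 2*v^2 - 3*v) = v*(v + 1)*(v^2 - 3*v) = v*(v - 3)*(v + 1)*(v)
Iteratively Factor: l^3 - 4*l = (l)*(l^2 - 4) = l*(l - 2)*(l + 2)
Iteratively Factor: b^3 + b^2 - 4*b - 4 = (b + 2)*(b^2 - b - 2) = (b + 1)*(b + 2)*(b - 2)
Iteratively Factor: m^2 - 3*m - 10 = (m - 5)*(m + 2)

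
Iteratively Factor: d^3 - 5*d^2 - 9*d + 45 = (d - 3)*(d^2 - 2*d - 15) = (d - 5)*(d - 3)*(d + 3)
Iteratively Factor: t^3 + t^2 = (t)*(t^2 + t) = t^2*(t + 1)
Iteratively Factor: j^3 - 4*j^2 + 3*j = (j - 1)*(j^2 - 3*j) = j*(j - 1)*(j - 3)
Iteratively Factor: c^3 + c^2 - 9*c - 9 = (c + 3)*(c^2 - 2*c - 3) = (c + 1)*(c + 3)*(c - 3)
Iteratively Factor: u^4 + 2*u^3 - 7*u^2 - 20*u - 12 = (u - 3)*(u^3 + 5*u^2 + 8*u + 4) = (u - 3)*(u + 2)*(u^2 + 3*u + 2) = (u - 3)*(u + 2)^2*(u + 1)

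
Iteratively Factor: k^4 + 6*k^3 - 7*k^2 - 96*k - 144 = (k - 4)*(k^3 + 10*k^2 + 33*k + 36) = (k - 4)*(k + 3)*(k^2 + 7*k + 12) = (k - 4)*(k + 3)*(k + 4)*(k + 3)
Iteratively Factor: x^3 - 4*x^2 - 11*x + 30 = (x - 5)*(x^2 + x - 6) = (x - 5)*(x - 2)*(x + 3)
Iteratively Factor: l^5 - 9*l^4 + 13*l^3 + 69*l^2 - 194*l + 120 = (l - 1)*(l^4 - 8*l^3 + 5*l^2 + 74*l - 120) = (l - 2)*(l - 1)*(l^3 - 6*l^2 - 7*l + 60) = (l - 5)*(l - 2)*(l - 1)*(l^2 - l - 12) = (l - 5)*(l - 4)*(l - 2)*(l - 1)*(l + 3)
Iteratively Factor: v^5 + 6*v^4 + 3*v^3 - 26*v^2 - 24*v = (v - 2)*(v^4 + 8*v^3 + 19*v^2 + 12*v) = (v - 2)*(v + 1)*(v^3 + 7*v^2 + 12*v) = (v - 2)*(v + 1)*(v + 3)*(v^2 + 4*v) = (v - 2)*(v + 1)*(v + 3)*(v + 4)*(v)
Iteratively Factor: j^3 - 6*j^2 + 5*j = (j)*(j^2 - 6*j + 5) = j*(j - 5)*(j - 1)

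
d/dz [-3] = 0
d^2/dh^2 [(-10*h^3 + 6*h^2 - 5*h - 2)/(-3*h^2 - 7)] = 6*(-55*h^3 + 144*h^2 + 385*h - 112)/(27*h^6 + 189*h^4 + 441*h^2 + 343)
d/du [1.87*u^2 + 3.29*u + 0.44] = 3.74*u + 3.29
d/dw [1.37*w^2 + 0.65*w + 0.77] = 2.74*w + 0.65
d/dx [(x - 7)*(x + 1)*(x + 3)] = 3*x^2 - 6*x - 25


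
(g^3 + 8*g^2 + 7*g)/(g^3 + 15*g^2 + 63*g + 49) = g/(g + 7)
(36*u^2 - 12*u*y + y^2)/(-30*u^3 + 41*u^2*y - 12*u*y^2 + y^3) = (-6*u + y)/(5*u^2 - 6*u*y + y^2)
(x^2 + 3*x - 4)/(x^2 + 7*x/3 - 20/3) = 3*(x - 1)/(3*x - 5)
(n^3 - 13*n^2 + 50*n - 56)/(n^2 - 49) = (n^2 - 6*n + 8)/(n + 7)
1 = 1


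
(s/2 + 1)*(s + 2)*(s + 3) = s^3/2 + 7*s^2/2 + 8*s + 6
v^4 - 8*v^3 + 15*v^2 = v^2*(v - 5)*(v - 3)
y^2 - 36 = (y - 6)*(y + 6)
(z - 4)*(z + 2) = z^2 - 2*z - 8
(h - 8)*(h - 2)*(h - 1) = h^3 - 11*h^2 + 26*h - 16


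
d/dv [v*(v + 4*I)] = 2*v + 4*I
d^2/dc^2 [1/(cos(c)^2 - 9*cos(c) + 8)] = (-4*sin(c)^4 + 51*sin(c)^2 - 423*cos(c)/4 + 27*cos(3*c)/4 + 99)/((cos(c) - 8)^3*(cos(c) - 1)^3)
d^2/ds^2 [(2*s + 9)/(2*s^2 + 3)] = 4*(4*s^3 + 54*s^2 - 18*s - 27)/(8*s^6 + 36*s^4 + 54*s^2 + 27)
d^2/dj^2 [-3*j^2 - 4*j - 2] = -6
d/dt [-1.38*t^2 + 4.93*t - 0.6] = 4.93 - 2.76*t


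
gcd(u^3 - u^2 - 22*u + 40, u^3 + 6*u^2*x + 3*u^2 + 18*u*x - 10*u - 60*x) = u^2 + 3*u - 10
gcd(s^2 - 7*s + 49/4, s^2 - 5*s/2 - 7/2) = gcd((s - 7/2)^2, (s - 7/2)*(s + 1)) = s - 7/2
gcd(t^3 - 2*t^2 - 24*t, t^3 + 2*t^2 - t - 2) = 1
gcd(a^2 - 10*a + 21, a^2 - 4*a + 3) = a - 3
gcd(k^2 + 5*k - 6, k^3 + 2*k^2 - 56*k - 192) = k + 6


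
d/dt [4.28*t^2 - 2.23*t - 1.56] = 8.56*t - 2.23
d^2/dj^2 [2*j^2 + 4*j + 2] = 4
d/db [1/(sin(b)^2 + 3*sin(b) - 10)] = -(2*sin(b) + 3)*cos(b)/(sin(b)^2 + 3*sin(b) - 10)^2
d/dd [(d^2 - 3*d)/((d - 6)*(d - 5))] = 2*(-4*d^2 + 30*d - 45)/(d^4 - 22*d^3 + 181*d^2 - 660*d + 900)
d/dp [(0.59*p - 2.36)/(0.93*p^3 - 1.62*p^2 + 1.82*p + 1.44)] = (-1.0974*p^3 + 7.5402*p^2 - 7.6464*p + 5.1448)/(0.8649*p^6 - 3.0132*p^5 + 6.0096*p^4 - 3.2184*p^3 - 1.3532*p^2 + 5.2416*p + 2.0736)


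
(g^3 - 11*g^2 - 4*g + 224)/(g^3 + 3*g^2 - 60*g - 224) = (g - 7)/(g + 7)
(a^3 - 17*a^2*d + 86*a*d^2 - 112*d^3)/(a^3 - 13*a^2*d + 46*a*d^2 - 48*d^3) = (a - 7*d)/(a - 3*d)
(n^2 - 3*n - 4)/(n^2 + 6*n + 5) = (n - 4)/(n + 5)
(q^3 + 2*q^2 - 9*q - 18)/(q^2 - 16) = (q^3 + 2*q^2 - 9*q - 18)/(q^2 - 16)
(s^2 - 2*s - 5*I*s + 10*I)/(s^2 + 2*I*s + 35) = (s - 2)/(s + 7*I)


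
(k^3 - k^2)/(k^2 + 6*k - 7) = k^2/(k + 7)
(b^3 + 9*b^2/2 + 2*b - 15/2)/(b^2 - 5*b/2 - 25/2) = (b^2 + 2*b - 3)/(b - 5)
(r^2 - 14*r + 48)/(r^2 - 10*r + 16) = (r - 6)/(r - 2)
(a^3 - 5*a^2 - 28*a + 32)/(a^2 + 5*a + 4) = (a^2 - 9*a + 8)/(a + 1)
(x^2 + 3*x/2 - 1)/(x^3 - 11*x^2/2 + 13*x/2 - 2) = (x + 2)/(x^2 - 5*x + 4)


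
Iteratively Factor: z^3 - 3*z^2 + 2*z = (z)*(z^2 - 3*z + 2) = z*(z - 1)*(z - 2)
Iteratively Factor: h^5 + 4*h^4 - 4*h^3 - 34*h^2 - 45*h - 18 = (h + 3)*(h^4 + h^3 - 7*h^2 - 13*h - 6) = (h + 1)*(h + 3)*(h^3 - 7*h - 6) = (h + 1)*(h + 2)*(h + 3)*(h^2 - 2*h - 3) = (h - 3)*(h + 1)*(h + 2)*(h + 3)*(h + 1)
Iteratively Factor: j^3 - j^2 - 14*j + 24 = (j - 2)*(j^2 + j - 12) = (j - 2)*(j + 4)*(j - 3)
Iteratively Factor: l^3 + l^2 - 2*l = (l)*(l^2 + l - 2) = l*(l - 1)*(l + 2)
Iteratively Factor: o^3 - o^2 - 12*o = (o - 4)*(o^2 + 3*o) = (o - 4)*(o + 3)*(o)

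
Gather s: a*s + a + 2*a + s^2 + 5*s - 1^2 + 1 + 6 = 3*a + s^2 + s*(a + 5) + 6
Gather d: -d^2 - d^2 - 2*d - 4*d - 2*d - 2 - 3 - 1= -2*d^2 - 8*d - 6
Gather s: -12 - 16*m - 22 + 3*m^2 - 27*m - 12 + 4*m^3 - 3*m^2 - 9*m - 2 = 4*m^3 - 52*m - 48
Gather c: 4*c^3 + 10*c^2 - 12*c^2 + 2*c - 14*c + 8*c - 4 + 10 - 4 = 4*c^3 - 2*c^2 - 4*c + 2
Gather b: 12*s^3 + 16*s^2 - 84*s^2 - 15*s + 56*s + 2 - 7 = 12*s^3 - 68*s^2 + 41*s - 5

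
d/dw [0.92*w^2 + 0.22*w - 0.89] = 1.84*w + 0.22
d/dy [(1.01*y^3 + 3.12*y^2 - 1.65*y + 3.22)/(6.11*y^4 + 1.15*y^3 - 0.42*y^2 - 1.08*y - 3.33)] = (-6.1711*y^6 - 38.1264*y^5 + 26.2323*y^4 - 77.0834*y^3 - 25.2615*y^2 - 18.0744*y + 8.9721)/(37.3321*y^8 + 14.053*y^7 - 3.8099*y^6 - 14.1636*y^5 - 43.0002*y^4 - 6.7518*y^3 + 3.9636*y^2 + 7.1928*y + 11.0889)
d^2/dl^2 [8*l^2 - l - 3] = 16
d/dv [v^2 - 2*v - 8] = 2*v - 2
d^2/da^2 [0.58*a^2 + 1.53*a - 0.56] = 1.16000000000000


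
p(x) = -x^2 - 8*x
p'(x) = -2*x - 8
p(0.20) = -1.64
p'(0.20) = -8.40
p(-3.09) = 15.17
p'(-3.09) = -1.82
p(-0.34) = 2.60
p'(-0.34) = -7.32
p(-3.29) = 15.50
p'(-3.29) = -1.42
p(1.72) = -16.72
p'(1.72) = -11.44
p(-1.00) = 7.00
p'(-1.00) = -6.00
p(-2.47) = 13.66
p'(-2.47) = -3.06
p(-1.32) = 8.82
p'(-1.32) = -5.36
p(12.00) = -240.00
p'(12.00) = -32.00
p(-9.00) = -9.00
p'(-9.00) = 10.00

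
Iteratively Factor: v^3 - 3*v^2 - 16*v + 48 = (v + 4)*(v^2 - 7*v + 12) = (v - 3)*(v + 4)*(v - 4)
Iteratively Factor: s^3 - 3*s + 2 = (s - 1)*(s^2 + s - 2) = (s - 1)*(s + 2)*(s - 1)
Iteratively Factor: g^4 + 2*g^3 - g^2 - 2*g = (g + 2)*(g^3 - g) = (g - 1)*(g + 2)*(g^2 + g) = g*(g - 1)*(g + 2)*(g + 1)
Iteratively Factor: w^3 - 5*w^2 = (w - 5)*(w^2) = w*(w - 5)*(w)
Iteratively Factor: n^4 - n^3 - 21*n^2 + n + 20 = (n + 4)*(n^3 - 5*n^2 - n + 5) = (n - 1)*(n + 4)*(n^2 - 4*n - 5) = (n - 1)*(n + 1)*(n + 4)*(n - 5)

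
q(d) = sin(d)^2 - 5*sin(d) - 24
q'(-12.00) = -3.31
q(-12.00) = -26.39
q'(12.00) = -5.12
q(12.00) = -21.03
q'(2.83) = 4.18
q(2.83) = -25.44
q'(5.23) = -3.33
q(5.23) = -18.90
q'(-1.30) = -1.85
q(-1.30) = -18.25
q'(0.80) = -2.48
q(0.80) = -27.07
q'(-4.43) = 0.86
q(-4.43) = -27.88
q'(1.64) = 0.21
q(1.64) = -27.99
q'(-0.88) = -4.17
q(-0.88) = -19.55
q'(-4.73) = -0.05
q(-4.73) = -28.00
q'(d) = 2*sin(d)*cos(d) - 5*cos(d)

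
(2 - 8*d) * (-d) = 8*d^2 - 2*d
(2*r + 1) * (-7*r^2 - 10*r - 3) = -14*r^3 - 27*r^2 - 16*r - 3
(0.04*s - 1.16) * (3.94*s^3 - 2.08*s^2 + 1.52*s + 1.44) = 0.1576*s^4 - 4.6536*s^3 + 2.4736*s^2 - 1.7056*s - 1.6704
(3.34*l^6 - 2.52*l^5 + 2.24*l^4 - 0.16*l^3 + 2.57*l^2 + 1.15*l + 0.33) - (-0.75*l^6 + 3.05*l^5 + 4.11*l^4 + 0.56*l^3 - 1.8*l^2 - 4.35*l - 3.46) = 4.09*l^6 - 5.57*l^5 - 1.87*l^4 - 0.72*l^3 + 4.37*l^2 + 5.5*l + 3.79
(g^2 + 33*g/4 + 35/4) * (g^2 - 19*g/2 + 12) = g^4 - 5*g^3/4 - 461*g^2/8 + 127*g/8 + 105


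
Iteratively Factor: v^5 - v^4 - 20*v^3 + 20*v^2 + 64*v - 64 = (v + 2)*(v^4 - 3*v^3 - 14*v^2 + 48*v - 32) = (v - 4)*(v + 2)*(v^3 + v^2 - 10*v + 8) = (v - 4)*(v - 2)*(v + 2)*(v^2 + 3*v - 4) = (v - 4)*(v - 2)*(v - 1)*(v + 2)*(v + 4)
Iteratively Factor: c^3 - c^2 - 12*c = (c + 3)*(c^2 - 4*c) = (c - 4)*(c + 3)*(c)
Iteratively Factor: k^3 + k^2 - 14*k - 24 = (k + 2)*(k^2 - k - 12) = (k - 4)*(k + 2)*(k + 3)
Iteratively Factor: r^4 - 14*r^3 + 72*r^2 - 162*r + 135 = (r - 5)*(r^3 - 9*r^2 + 27*r - 27) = (r - 5)*(r - 3)*(r^2 - 6*r + 9) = (r - 5)*(r - 3)^2*(r - 3)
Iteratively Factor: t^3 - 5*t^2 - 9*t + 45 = (t - 5)*(t^2 - 9) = (t - 5)*(t - 3)*(t + 3)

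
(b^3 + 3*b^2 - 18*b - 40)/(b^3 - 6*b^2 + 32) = (b + 5)/(b - 4)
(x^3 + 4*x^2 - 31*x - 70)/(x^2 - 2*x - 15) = (x^2 + 9*x + 14)/(x + 3)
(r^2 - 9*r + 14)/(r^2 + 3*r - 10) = (r - 7)/(r + 5)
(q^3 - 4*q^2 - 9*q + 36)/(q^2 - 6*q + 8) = (q^2 - 9)/(q - 2)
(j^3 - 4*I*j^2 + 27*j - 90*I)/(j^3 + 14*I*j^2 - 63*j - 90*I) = (j^2 - 9*I*j - 18)/(j^2 + 9*I*j - 18)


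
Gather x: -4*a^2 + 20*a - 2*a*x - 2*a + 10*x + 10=-4*a^2 + 18*a + x*(10 - 2*a) + 10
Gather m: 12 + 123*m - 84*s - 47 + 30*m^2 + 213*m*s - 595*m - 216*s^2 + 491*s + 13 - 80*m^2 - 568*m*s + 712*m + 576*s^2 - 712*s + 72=-50*m^2 + m*(240 - 355*s) + 360*s^2 - 305*s + 50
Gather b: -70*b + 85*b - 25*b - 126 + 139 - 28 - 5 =-10*b - 20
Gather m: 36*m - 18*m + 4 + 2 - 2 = 18*m + 4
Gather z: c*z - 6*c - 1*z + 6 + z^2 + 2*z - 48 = -6*c + z^2 + z*(c + 1) - 42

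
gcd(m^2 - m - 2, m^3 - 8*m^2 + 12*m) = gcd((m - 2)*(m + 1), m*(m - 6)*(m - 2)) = m - 2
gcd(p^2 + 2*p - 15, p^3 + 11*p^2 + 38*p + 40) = p + 5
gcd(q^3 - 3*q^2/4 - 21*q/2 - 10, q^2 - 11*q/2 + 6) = q - 4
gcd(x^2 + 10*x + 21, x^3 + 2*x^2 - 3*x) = x + 3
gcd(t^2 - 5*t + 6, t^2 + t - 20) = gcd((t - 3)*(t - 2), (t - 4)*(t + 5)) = 1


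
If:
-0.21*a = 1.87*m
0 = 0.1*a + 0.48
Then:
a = -4.80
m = 0.54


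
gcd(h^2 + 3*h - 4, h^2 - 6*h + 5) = h - 1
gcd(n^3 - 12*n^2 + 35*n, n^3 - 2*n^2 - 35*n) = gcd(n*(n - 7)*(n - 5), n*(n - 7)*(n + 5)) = n^2 - 7*n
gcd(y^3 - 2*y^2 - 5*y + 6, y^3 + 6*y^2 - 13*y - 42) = y^2 - y - 6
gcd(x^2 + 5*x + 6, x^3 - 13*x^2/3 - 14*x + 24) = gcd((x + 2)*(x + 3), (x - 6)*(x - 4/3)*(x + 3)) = x + 3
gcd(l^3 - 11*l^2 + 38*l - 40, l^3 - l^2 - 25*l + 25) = l - 5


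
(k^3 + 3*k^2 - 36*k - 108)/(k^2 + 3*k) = k - 36/k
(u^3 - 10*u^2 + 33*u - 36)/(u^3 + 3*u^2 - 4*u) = (u^3 - 10*u^2 + 33*u - 36)/(u*(u^2 + 3*u - 4))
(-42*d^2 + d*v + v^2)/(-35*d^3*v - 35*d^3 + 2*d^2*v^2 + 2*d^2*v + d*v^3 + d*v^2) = (-6*d + v)/(d*(-5*d*v - 5*d + v^2 + v))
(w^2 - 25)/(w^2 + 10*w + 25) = (w - 5)/(w + 5)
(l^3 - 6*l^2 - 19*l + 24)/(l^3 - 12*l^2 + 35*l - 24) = (l + 3)/(l - 3)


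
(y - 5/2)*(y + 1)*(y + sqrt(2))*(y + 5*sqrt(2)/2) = y^4 - 3*y^3/2 + 7*sqrt(2)*y^3/2 - 21*sqrt(2)*y^2/4 + 5*y^2/2 - 35*sqrt(2)*y/4 - 15*y/2 - 25/2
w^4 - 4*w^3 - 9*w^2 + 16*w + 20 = (w - 5)*(w - 2)*(w + 1)*(w + 2)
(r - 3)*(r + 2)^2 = r^3 + r^2 - 8*r - 12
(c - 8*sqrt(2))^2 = c^2 - 16*sqrt(2)*c + 128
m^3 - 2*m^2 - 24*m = m*(m - 6)*(m + 4)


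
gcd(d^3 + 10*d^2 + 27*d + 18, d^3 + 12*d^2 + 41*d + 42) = d + 3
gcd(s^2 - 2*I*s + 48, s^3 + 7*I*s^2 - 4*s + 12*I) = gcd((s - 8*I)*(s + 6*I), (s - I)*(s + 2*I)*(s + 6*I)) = s + 6*I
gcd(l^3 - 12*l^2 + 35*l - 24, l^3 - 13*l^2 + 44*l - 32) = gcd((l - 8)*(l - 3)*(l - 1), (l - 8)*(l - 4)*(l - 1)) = l^2 - 9*l + 8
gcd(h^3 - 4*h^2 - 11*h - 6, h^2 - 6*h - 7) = h + 1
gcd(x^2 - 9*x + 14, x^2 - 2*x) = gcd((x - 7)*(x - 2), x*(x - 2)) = x - 2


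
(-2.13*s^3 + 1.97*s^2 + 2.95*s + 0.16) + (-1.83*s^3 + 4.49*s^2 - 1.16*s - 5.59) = -3.96*s^3 + 6.46*s^2 + 1.79*s - 5.43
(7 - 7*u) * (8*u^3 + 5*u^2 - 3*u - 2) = -56*u^4 + 21*u^3 + 56*u^2 - 7*u - 14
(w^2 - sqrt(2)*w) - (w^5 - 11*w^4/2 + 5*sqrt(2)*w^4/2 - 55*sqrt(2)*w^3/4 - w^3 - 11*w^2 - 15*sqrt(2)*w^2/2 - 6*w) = -w^5 - 5*sqrt(2)*w^4/2 + 11*w^4/2 + w^3 + 55*sqrt(2)*w^3/4 + 15*sqrt(2)*w^2/2 + 12*w^2 - sqrt(2)*w + 6*w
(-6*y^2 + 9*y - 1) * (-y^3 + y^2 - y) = 6*y^5 - 15*y^4 + 16*y^3 - 10*y^2 + y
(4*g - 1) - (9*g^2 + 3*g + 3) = -9*g^2 + g - 4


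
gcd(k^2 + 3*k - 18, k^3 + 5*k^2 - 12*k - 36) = k^2 + 3*k - 18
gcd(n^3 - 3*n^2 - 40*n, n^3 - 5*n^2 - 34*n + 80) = n^2 - 3*n - 40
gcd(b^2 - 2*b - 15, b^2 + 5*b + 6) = b + 3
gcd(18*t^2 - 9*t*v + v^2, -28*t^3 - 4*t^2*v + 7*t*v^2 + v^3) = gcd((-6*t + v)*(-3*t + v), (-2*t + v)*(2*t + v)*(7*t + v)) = 1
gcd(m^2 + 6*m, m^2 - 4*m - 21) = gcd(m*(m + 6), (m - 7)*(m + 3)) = 1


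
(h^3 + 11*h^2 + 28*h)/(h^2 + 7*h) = h + 4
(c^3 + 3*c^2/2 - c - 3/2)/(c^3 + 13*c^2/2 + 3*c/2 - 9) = (c + 1)/(c + 6)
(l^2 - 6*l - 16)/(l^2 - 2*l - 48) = (l + 2)/(l + 6)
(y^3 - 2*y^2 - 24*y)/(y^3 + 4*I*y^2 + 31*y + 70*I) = y*(y^2 - 2*y - 24)/(y^3 + 4*I*y^2 + 31*y + 70*I)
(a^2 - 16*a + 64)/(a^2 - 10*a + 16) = (a - 8)/(a - 2)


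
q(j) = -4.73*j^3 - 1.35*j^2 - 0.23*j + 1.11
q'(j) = -14.19*j^2 - 2.7*j - 0.23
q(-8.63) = 2942.69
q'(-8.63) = -1033.76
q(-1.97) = 32.49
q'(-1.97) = -49.98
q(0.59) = -0.47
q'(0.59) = -6.76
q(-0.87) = 3.40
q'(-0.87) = -8.62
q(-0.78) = 2.71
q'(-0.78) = -6.76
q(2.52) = -83.74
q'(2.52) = -97.15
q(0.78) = -2.14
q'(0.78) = -10.97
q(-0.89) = 3.58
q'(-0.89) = -9.07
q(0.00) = 1.11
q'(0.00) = -0.23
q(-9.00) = 3342.00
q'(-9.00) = -1125.32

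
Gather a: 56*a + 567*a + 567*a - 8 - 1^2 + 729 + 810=1190*a + 1530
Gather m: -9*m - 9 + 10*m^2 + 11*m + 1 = 10*m^2 + 2*m - 8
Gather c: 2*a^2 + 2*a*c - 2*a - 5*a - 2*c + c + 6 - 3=2*a^2 - 7*a + c*(2*a - 1) + 3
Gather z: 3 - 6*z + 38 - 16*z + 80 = 121 - 22*z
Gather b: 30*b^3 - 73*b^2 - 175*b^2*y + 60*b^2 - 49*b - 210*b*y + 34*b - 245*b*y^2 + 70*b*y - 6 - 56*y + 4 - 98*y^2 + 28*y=30*b^3 + b^2*(-175*y - 13) + b*(-245*y^2 - 140*y - 15) - 98*y^2 - 28*y - 2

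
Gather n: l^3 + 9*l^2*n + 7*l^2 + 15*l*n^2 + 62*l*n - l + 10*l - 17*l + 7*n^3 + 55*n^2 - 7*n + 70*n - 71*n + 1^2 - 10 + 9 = l^3 + 7*l^2 - 8*l + 7*n^3 + n^2*(15*l + 55) + n*(9*l^2 + 62*l - 8)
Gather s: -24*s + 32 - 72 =-24*s - 40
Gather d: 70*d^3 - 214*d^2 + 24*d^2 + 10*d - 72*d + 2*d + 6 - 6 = 70*d^3 - 190*d^2 - 60*d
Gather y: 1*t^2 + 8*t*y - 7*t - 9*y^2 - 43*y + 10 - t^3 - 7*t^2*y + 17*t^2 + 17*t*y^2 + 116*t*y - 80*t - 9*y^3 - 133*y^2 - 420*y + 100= -t^3 + 18*t^2 - 87*t - 9*y^3 + y^2*(17*t - 142) + y*(-7*t^2 + 124*t - 463) + 110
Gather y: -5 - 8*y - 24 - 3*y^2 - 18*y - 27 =-3*y^2 - 26*y - 56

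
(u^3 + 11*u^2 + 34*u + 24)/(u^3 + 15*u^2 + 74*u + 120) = (u + 1)/(u + 5)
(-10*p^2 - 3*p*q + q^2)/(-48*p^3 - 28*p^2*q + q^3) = (5*p - q)/(24*p^2 + 2*p*q - q^2)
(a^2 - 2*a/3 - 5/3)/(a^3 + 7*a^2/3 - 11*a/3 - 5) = 1/(a + 3)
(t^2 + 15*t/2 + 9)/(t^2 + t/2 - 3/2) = (t + 6)/(t - 1)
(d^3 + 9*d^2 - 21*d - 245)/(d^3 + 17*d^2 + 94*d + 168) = (d^2 + 2*d - 35)/(d^2 + 10*d + 24)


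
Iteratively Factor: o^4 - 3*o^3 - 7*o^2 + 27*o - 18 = (o - 3)*(o^3 - 7*o + 6) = (o - 3)*(o + 3)*(o^2 - 3*o + 2) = (o - 3)*(o - 1)*(o + 3)*(o - 2)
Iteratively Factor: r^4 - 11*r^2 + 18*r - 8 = (r - 1)*(r^3 + r^2 - 10*r + 8) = (r - 1)^2*(r^2 + 2*r - 8) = (r - 2)*(r - 1)^2*(r + 4)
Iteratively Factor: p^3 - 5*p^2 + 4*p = (p)*(p^2 - 5*p + 4) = p*(p - 1)*(p - 4)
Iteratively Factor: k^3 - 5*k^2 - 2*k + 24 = (k + 2)*(k^2 - 7*k + 12) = (k - 4)*(k + 2)*(k - 3)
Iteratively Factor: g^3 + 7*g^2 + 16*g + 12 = (g + 3)*(g^2 + 4*g + 4) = (g + 2)*(g + 3)*(g + 2)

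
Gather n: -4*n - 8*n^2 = -8*n^2 - 4*n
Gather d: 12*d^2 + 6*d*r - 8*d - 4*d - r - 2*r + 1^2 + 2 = 12*d^2 + d*(6*r - 12) - 3*r + 3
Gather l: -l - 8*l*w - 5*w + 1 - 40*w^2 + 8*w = l*(-8*w - 1) - 40*w^2 + 3*w + 1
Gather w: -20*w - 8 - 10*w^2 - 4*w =-10*w^2 - 24*w - 8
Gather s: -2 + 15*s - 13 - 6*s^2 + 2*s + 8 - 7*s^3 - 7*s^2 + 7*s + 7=-7*s^3 - 13*s^2 + 24*s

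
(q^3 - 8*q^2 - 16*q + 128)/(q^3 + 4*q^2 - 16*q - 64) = (q - 8)/(q + 4)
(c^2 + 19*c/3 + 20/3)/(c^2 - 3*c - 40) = (c + 4/3)/(c - 8)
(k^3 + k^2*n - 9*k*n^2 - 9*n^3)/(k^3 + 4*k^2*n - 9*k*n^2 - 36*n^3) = (k + n)/(k + 4*n)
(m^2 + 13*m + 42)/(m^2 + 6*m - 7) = (m + 6)/(m - 1)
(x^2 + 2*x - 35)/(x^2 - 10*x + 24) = (x^2 + 2*x - 35)/(x^2 - 10*x + 24)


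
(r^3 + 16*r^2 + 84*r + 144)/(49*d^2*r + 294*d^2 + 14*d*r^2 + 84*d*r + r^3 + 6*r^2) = (r^2 + 10*r + 24)/(49*d^2 + 14*d*r + r^2)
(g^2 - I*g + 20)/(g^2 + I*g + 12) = (g - 5*I)/(g - 3*I)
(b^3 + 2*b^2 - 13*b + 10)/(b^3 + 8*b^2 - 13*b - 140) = (b^2 - 3*b + 2)/(b^2 + 3*b - 28)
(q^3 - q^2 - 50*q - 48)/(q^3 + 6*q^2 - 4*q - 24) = (q^2 - 7*q - 8)/(q^2 - 4)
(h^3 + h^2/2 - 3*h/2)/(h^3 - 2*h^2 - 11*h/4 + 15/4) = 2*h/(2*h - 5)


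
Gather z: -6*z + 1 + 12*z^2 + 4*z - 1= 12*z^2 - 2*z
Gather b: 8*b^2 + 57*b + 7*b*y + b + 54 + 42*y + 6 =8*b^2 + b*(7*y + 58) + 42*y + 60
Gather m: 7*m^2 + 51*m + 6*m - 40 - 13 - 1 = 7*m^2 + 57*m - 54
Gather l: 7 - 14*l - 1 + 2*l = 6 - 12*l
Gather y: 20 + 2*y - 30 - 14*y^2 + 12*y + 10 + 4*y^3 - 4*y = 4*y^3 - 14*y^2 + 10*y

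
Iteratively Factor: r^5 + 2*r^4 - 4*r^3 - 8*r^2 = (r)*(r^4 + 2*r^3 - 4*r^2 - 8*r) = r*(r - 2)*(r^3 + 4*r^2 + 4*r) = r^2*(r - 2)*(r^2 + 4*r + 4) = r^2*(r - 2)*(r + 2)*(r + 2)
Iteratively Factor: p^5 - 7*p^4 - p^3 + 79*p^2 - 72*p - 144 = (p + 1)*(p^4 - 8*p^3 + 7*p^2 + 72*p - 144) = (p - 4)*(p + 1)*(p^3 - 4*p^2 - 9*p + 36) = (p - 4)*(p + 1)*(p + 3)*(p^2 - 7*p + 12) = (p - 4)*(p - 3)*(p + 1)*(p + 3)*(p - 4)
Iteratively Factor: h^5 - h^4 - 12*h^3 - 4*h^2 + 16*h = (h + 2)*(h^4 - 3*h^3 - 6*h^2 + 8*h) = (h - 1)*(h + 2)*(h^3 - 2*h^2 - 8*h) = (h - 1)*(h + 2)^2*(h^2 - 4*h) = (h - 4)*(h - 1)*(h + 2)^2*(h)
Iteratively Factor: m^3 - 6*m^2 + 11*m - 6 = (m - 2)*(m^2 - 4*m + 3) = (m - 3)*(m - 2)*(m - 1)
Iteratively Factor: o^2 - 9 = (o - 3)*(o + 3)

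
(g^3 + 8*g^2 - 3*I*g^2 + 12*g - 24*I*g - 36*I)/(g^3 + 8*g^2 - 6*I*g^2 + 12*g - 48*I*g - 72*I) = (g - 3*I)/(g - 6*I)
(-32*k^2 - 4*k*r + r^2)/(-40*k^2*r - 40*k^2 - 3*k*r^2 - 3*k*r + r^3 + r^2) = (4*k + r)/(5*k*r + 5*k + r^2 + r)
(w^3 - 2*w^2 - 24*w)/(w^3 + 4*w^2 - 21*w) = (w^2 - 2*w - 24)/(w^2 + 4*w - 21)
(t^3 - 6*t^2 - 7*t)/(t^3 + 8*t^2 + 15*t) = (t^2 - 6*t - 7)/(t^2 + 8*t + 15)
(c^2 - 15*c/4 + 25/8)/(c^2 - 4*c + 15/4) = (4*c - 5)/(2*(2*c - 3))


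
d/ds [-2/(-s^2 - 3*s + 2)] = 2*(-2*s - 3)/(s^2 + 3*s - 2)^2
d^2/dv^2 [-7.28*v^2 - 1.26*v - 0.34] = -14.5600000000000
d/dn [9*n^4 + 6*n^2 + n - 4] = 36*n^3 + 12*n + 1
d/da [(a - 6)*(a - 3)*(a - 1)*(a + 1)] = 4*a^3 - 27*a^2 + 34*a + 9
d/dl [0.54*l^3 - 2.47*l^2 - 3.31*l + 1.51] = 1.62*l^2 - 4.94*l - 3.31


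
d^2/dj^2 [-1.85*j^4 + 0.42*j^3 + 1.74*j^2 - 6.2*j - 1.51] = -22.2*j^2 + 2.52*j + 3.48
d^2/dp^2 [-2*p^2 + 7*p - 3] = -4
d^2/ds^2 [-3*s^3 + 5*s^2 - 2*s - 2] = 10 - 18*s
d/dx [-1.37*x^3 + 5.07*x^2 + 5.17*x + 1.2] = -4.11*x^2 + 10.14*x + 5.17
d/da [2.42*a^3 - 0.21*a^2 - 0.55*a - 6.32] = 7.26*a^2 - 0.42*a - 0.55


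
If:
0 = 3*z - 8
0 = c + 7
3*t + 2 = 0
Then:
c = -7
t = -2/3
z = 8/3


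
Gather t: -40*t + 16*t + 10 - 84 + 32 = -24*t - 42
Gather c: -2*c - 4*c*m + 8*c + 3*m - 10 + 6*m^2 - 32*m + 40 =c*(6 - 4*m) + 6*m^2 - 29*m + 30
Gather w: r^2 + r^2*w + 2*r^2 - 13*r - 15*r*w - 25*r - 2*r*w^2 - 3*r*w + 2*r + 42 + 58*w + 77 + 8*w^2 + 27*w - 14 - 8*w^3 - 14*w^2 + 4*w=3*r^2 - 36*r - 8*w^3 + w^2*(-2*r - 6) + w*(r^2 - 18*r + 89) + 105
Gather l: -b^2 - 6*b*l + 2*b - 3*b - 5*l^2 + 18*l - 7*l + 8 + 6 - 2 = -b^2 - b - 5*l^2 + l*(11 - 6*b) + 12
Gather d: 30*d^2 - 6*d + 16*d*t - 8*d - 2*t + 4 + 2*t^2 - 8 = 30*d^2 + d*(16*t - 14) + 2*t^2 - 2*t - 4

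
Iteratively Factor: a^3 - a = (a + 1)*(a^2 - a) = (a - 1)*(a + 1)*(a)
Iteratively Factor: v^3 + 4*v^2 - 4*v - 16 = (v + 2)*(v^2 + 2*v - 8) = (v + 2)*(v + 4)*(v - 2)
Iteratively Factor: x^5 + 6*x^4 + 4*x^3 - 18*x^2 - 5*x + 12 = (x - 1)*(x^4 + 7*x^3 + 11*x^2 - 7*x - 12) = (x - 1)*(x + 3)*(x^3 + 4*x^2 - x - 4) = (x - 1)*(x + 1)*(x + 3)*(x^2 + 3*x - 4) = (x - 1)^2*(x + 1)*(x + 3)*(x + 4)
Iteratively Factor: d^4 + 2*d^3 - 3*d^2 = (d)*(d^3 + 2*d^2 - 3*d) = d^2*(d^2 + 2*d - 3) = d^2*(d - 1)*(d + 3)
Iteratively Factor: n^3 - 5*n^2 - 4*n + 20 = (n - 5)*(n^2 - 4) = (n - 5)*(n + 2)*(n - 2)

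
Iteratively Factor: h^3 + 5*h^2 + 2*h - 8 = (h + 4)*(h^2 + h - 2) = (h + 2)*(h + 4)*(h - 1)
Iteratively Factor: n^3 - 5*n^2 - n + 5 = (n - 1)*(n^2 - 4*n - 5) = (n - 1)*(n + 1)*(n - 5)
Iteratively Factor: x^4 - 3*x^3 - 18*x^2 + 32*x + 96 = (x + 2)*(x^3 - 5*x^2 - 8*x + 48) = (x - 4)*(x + 2)*(x^2 - x - 12) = (x - 4)*(x + 2)*(x + 3)*(x - 4)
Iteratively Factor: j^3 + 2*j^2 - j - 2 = (j - 1)*(j^2 + 3*j + 2) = (j - 1)*(j + 2)*(j + 1)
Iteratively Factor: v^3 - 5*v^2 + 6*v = (v)*(v^2 - 5*v + 6) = v*(v - 3)*(v - 2)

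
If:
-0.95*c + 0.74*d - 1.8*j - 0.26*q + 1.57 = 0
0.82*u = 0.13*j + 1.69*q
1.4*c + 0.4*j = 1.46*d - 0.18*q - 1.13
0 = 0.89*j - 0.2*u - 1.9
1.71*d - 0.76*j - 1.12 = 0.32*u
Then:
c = -0.20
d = 0.82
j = 1.52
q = -1.44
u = -2.72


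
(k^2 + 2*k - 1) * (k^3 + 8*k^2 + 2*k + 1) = k^5 + 10*k^4 + 17*k^3 - 3*k^2 - 1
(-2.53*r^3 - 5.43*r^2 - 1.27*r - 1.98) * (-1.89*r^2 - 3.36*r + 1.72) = 4.7817*r^5 + 18.7635*r^4 + 16.2935*r^3 - 1.3302*r^2 + 4.4684*r - 3.4056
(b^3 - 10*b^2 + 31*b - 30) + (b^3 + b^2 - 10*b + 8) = 2*b^3 - 9*b^2 + 21*b - 22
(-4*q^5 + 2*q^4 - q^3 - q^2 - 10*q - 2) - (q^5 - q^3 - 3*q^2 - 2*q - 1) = -5*q^5 + 2*q^4 + 2*q^2 - 8*q - 1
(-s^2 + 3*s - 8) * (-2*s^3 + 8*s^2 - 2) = 2*s^5 - 14*s^4 + 40*s^3 - 62*s^2 - 6*s + 16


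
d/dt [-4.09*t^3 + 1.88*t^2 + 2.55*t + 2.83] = -12.27*t^2 + 3.76*t + 2.55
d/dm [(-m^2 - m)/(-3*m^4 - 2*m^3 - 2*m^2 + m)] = (-6*m^3 - 11*m^2 - 4*m - 3)/(9*m^6 + 12*m^5 + 16*m^4 + 2*m^3 - 4*m + 1)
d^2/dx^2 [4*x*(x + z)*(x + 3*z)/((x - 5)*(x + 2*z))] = 8*(x*(x - 5)^2*(x + z)*(x + 3*z) + x*(x - 5)*(x + z)*(x + 2*z)*(x + 3*z) + x*(x + z)*(x + 2*z)^2*(x + 3*z) + (x - 5)^2*(x + 2*z)^2*(3*x + 4*z) - (x - 5)^2*(x + 2*z)*(x*(x + z) + x*(x + 3*z) + (x + z)*(x + 3*z)) - (x - 5)*(x + 2*z)^2*(x*(x + z) + x*(x + 3*z) + (x + z)*(x + 3*z)))/((x - 5)^3*(x + 2*z)^3)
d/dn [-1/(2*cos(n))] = -sin(n)/(2*cos(n)^2)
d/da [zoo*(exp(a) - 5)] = zoo*exp(a)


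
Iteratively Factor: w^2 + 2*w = (w + 2)*(w)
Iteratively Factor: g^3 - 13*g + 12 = (g - 3)*(g^2 + 3*g - 4) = (g - 3)*(g - 1)*(g + 4)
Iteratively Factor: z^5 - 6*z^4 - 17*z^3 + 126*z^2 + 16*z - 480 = (z - 3)*(z^4 - 3*z^3 - 26*z^2 + 48*z + 160) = (z - 4)*(z - 3)*(z^3 + z^2 - 22*z - 40) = (z - 4)*(z - 3)*(z + 4)*(z^2 - 3*z - 10) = (z - 5)*(z - 4)*(z - 3)*(z + 4)*(z + 2)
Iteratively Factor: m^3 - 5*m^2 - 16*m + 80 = (m - 4)*(m^2 - m - 20) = (m - 4)*(m + 4)*(m - 5)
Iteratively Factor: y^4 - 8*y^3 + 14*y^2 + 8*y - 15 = (y - 5)*(y^3 - 3*y^2 - y + 3) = (y - 5)*(y + 1)*(y^2 - 4*y + 3) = (y - 5)*(y - 1)*(y + 1)*(y - 3)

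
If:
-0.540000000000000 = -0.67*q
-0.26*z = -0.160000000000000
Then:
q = 0.81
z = 0.62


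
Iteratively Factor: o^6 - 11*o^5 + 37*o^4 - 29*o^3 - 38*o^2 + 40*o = (o - 2)*(o^5 - 9*o^4 + 19*o^3 + 9*o^2 - 20*o) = o*(o - 2)*(o^4 - 9*o^3 + 19*o^2 + 9*o - 20) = o*(o - 2)*(o + 1)*(o^3 - 10*o^2 + 29*o - 20) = o*(o - 4)*(o - 2)*(o + 1)*(o^2 - 6*o + 5) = o*(o - 5)*(o - 4)*(o - 2)*(o + 1)*(o - 1)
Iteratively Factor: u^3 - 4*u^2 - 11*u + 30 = (u - 2)*(u^2 - 2*u - 15) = (u - 2)*(u + 3)*(u - 5)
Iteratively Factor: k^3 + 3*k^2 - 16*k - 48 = (k - 4)*(k^2 + 7*k + 12) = (k - 4)*(k + 3)*(k + 4)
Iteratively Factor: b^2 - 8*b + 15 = (b - 5)*(b - 3)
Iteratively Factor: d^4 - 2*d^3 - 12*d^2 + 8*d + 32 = (d - 2)*(d^3 - 12*d - 16) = (d - 4)*(d - 2)*(d^2 + 4*d + 4) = (d - 4)*(d - 2)*(d + 2)*(d + 2)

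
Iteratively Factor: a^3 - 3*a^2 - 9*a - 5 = (a - 5)*(a^2 + 2*a + 1) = (a - 5)*(a + 1)*(a + 1)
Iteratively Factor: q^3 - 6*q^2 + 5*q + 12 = (q - 4)*(q^2 - 2*q - 3) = (q - 4)*(q - 3)*(q + 1)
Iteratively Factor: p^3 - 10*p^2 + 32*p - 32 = (p - 4)*(p^2 - 6*p + 8) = (p - 4)*(p - 2)*(p - 4)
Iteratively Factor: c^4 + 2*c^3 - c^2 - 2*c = (c + 2)*(c^3 - c) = c*(c + 2)*(c^2 - 1) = c*(c - 1)*(c + 2)*(c + 1)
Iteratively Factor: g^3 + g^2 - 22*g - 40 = (g - 5)*(g^2 + 6*g + 8) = (g - 5)*(g + 4)*(g + 2)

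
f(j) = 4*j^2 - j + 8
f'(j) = 8*j - 1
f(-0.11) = 8.16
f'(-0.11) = -1.88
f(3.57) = 55.41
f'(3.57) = 27.56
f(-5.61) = 139.50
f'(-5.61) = -45.88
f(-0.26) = 8.53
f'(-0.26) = -3.08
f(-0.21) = 8.39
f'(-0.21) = -2.68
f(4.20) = 74.36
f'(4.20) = 32.60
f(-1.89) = 24.18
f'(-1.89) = -16.12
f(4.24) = 75.67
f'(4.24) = 32.92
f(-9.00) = 341.00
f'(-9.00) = -73.00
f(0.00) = 8.00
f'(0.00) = -1.00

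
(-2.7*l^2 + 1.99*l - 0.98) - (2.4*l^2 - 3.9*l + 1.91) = -5.1*l^2 + 5.89*l - 2.89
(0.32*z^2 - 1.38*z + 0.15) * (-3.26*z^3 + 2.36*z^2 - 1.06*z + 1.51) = -1.0432*z^5 + 5.254*z^4 - 4.085*z^3 + 2.3*z^2 - 2.2428*z + 0.2265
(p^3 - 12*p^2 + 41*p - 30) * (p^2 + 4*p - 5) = p^5 - 8*p^4 - 12*p^3 + 194*p^2 - 325*p + 150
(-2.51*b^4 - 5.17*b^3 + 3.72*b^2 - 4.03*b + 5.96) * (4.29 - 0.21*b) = 0.5271*b^5 - 9.6822*b^4 - 22.9605*b^3 + 16.8051*b^2 - 18.5403*b + 25.5684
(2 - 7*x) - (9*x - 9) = 11 - 16*x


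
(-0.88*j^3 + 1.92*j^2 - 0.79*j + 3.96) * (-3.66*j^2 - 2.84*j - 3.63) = 3.2208*j^5 - 4.528*j^4 + 0.633*j^3 - 19.2196*j^2 - 8.3787*j - 14.3748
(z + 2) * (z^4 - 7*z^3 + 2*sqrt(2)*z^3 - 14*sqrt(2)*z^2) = z^5 - 5*z^4 + 2*sqrt(2)*z^4 - 10*sqrt(2)*z^3 - 14*z^3 - 28*sqrt(2)*z^2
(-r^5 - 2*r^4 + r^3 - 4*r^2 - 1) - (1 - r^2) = -r^5 - 2*r^4 + r^3 - 3*r^2 - 2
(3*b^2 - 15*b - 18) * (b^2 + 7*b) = 3*b^4 + 6*b^3 - 123*b^2 - 126*b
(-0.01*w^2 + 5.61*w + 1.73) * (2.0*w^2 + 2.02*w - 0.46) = -0.02*w^4 + 11.1998*w^3 + 14.7968*w^2 + 0.914*w - 0.7958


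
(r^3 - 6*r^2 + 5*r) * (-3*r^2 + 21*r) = -3*r^5 + 39*r^4 - 141*r^3 + 105*r^2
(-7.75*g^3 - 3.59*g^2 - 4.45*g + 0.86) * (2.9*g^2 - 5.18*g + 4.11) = -22.475*g^5 + 29.734*g^4 - 26.1613*g^3 + 10.7901*g^2 - 22.7443*g + 3.5346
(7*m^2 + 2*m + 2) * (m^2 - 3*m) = 7*m^4 - 19*m^3 - 4*m^2 - 6*m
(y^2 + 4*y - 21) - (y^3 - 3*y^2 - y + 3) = -y^3 + 4*y^2 + 5*y - 24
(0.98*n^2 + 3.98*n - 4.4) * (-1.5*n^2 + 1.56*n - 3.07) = -1.47*n^4 - 4.4412*n^3 + 9.8002*n^2 - 19.0826*n + 13.508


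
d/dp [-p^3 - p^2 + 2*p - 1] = -3*p^2 - 2*p + 2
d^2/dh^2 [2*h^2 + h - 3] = 4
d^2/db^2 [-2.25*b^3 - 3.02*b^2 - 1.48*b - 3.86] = -13.5*b - 6.04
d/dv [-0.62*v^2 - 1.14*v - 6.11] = -1.24*v - 1.14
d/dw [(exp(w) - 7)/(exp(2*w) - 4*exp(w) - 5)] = (-2*(exp(w) - 7)*(exp(w) - 2) + exp(2*w) - 4*exp(w) - 5)*exp(w)/(-exp(2*w) + 4*exp(w) + 5)^2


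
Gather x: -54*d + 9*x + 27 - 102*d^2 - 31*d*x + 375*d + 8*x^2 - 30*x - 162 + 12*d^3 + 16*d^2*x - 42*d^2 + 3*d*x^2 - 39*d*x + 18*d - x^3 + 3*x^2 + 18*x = 12*d^3 - 144*d^2 + 339*d - x^3 + x^2*(3*d + 11) + x*(16*d^2 - 70*d - 3) - 135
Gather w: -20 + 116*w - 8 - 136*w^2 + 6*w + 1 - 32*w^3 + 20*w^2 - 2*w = -32*w^3 - 116*w^2 + 120*w - 27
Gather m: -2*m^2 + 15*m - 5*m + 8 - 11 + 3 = -2*m^2 + 10*m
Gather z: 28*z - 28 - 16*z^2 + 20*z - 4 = -16*z^2 + 48*z - 32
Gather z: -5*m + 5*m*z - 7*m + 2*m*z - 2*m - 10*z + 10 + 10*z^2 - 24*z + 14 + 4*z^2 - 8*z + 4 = -14*m + 14*z^2 + z*(7*m - 42) + 28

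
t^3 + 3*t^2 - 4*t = t*(t - 1)*(t + 4)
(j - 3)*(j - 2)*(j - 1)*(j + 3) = j^4 - 3*j^3 - 7*j^2 + 27*j - 18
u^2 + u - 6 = (u - 2)*(u + 3)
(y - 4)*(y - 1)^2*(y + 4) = y^4 - 2*y^3 - 15*y^2 + 32*y - 16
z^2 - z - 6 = (z - 3)*(z + 2)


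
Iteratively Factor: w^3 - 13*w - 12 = (w + 3)*(w^2 - 3*w - 4) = (w + 1)*(w + 3)*(w - 4)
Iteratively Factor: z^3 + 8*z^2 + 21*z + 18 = (z + 2)*(z^2 + 6*z + 9) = (z + 2)*(z + 3)*(z + 3)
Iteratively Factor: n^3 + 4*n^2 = (n + 4)*(n^2) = n*(n + 4)*(n)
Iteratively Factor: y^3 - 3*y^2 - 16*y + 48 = (y + 4)*(y^2 - 7*y + 12) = (y - 4)*(y + 4)*(y - 3)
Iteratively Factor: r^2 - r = (r)*(r - 1)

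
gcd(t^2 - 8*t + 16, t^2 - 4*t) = t - 4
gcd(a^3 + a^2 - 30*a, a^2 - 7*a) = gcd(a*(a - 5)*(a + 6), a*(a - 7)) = a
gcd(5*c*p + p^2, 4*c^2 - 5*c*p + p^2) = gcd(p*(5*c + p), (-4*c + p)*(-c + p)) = 1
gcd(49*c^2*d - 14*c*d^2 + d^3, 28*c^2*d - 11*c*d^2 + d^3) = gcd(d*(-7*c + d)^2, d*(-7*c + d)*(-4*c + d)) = 7*c*d - d^2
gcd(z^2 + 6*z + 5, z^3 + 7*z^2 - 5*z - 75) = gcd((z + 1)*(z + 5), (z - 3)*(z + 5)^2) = z + 5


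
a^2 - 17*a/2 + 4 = (a - 8)*(a - 1/2)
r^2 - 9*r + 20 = (r - 5)*(r - 4)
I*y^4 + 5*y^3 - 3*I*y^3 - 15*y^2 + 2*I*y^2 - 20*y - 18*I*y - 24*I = (y - 4)*(y - 6*I)*(y + I)*(I*y + I)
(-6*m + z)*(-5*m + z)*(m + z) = 30*m^3 + 19*m^2*z - 10*m*z^2 + z^3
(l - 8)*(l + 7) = l^2 - l - 56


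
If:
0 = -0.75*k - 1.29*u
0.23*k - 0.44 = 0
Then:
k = 1.91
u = -1.11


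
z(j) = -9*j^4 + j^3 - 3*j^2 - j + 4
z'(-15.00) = 122264.00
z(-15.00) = -459656.00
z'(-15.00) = 122264.00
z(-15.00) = -459656.00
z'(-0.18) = 0.39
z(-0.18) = 4.07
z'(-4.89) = 4309.56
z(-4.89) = -5325.87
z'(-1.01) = 45.21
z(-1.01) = -8.45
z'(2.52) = -573.18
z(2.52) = -364.52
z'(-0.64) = 13.51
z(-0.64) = 1.64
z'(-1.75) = 211.62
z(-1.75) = -93.21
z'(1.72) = -185.63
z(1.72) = -80.28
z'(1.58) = -144.99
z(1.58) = -57.21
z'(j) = -36*j^3 + 3*j^2 - 6*j - 1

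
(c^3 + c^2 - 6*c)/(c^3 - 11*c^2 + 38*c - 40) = c*(c + 3)/(c^2 - 9*c + 20)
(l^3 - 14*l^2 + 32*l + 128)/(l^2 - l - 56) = (l^2 - 6*l - 16)/(l + 7)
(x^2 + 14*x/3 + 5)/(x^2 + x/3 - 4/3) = (3*x^2 + 14*x + 15)/(3*x^2 + x - 4)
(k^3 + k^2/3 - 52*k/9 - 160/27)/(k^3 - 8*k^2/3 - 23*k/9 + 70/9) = (9*k^2 - 12*k - 32)/(3*(3*k^2 - 13*k + 14))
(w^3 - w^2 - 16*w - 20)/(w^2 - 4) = (w^2 - 3*w - 10)/(w - 2)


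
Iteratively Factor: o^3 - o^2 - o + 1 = (o - 1)*(o^2 - 1) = (o - 1)^2*(o + 1)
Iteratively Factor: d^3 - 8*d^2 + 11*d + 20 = (d - 5)*(d^2 - 3*d - 4) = (d - 5)*(d - 4)*(d + 1)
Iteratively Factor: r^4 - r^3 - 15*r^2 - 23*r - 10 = (r + 2)*(r^3 - 3*r^2 - 9*r - 5) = (r + 1)*(r + 2)*(r^2 - 4*r - 5) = (r - 5)*(r + 1)*(r + 2)*(r + 1)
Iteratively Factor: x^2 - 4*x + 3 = (x - 3)*(x - 1)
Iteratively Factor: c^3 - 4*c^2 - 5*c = (c + 1)*(c^2 - 5*c) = c*(c + 1)*(c - 5)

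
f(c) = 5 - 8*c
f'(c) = -8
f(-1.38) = 16.04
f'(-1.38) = -8.00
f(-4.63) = 42.04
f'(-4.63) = -8.00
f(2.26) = -13.08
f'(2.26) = -8.00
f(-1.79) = 19.32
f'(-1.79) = -8.00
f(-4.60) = 41.80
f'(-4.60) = -8.00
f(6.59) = -47.72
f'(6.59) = -8.00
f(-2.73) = 26.84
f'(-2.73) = -8.00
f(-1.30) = 15.40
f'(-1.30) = -8.00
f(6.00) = -43.00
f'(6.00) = -8.00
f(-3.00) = 29.00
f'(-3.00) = -8.00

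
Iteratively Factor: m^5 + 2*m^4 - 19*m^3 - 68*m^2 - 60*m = (m + 3)*(m^4 - m^3 - 16*m^2 - 20*m) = (m + 2)*(m + 3)*(m^3 - 3*m^2 - 10*m) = (m - 5)*(m + 2)*(m + 3)*(m^2 + 2*m) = (m - 5)*(m + 2)^2*(m + 3)*(m)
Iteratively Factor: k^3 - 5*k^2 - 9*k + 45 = (k - 5)*(k^2 - 9) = (k - 5)*(k + 3)*(k - 3)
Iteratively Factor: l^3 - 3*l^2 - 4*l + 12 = (l - 3)*(l^2 - 4) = (l - 3)*(l - 2)*(l + 2)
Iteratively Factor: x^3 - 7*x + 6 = (x + 3)*(x^2 - 3*x + 2) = (x - 1)*(x + 3)*(x - 2)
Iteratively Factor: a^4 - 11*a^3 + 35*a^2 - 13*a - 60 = (a - 4)*(a^3 - 7*a^2 + 7*a + 15) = (a - 4)*(a - 3)*(a^2 - 4*a - 5) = (a - 5)*(a - 4)*(a - 3)*(a + 1)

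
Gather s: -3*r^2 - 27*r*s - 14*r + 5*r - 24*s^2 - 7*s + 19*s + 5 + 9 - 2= -3*r^2 - 9*r - 24*s^2 + s*(12 - 27*r) + 12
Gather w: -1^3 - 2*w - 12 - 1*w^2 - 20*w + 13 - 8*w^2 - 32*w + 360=-9*w^2 - 54*w + 360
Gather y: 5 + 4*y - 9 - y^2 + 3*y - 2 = -y^2 + 7*y - 6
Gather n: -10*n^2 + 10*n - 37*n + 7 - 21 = -10*n^2 - 27*n - 14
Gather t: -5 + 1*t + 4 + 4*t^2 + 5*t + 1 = 4*t^2 + 6*t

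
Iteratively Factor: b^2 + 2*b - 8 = (b + 4)*(b - 2)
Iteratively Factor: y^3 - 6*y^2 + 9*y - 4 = (y - 1)*(y^2 - 5*y + 4) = (y - 1)^2*(y - 4)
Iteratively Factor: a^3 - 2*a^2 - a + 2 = (a + 1)*(a^2 - 3*a + 2) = (a - 2)*(a + 1)*(a - 1)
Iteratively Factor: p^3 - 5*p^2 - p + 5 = (p - 5)*(p^2 - 1) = (p - 5)*(p + 1)*(p - 1)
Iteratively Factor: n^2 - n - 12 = (n + 3)*(n - 4)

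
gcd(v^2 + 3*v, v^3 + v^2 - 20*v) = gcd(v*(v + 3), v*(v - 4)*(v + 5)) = v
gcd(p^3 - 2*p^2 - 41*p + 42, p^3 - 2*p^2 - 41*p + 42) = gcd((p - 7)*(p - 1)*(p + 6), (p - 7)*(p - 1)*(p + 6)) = p^3 - 2*p^2 - 41*p + 42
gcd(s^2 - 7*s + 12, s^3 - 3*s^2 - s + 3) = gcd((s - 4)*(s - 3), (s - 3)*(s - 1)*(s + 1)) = s - 3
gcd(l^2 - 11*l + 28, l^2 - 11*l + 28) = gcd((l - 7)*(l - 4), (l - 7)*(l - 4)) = l^2 - 11*l + 28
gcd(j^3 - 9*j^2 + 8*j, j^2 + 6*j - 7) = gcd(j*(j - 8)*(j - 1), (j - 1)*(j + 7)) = j - 1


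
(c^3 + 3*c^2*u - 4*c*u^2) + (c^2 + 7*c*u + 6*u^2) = c^3 + 3*c^2*u + c^2 - 4*c*u^2 + 7*c*u + 6*u^2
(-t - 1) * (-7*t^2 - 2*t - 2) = 7*t^3 + 9*t^2 + 4*t + 2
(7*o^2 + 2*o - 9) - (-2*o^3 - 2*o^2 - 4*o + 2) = 2*o^3 + 9*o^2 + 6*o - 11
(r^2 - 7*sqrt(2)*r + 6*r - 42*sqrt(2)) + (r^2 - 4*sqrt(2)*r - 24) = 2*r^2 - 11*sqrt(2)*r + 6*r - 42*sqrt(2) - 24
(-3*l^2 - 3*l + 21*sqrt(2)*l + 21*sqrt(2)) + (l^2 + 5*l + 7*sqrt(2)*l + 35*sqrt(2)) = -2*l^2 + 2*l + 28*sqrt(2)*l + 56*sqrt(2)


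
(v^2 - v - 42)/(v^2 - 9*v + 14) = (v + 6)/(v - 2)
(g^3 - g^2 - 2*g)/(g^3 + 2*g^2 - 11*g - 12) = g*(g - 2)/(g^2 + g - 12)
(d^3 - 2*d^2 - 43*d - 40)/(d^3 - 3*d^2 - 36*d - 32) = (d + 5)/(d + 4)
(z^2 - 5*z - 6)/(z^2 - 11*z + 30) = (z + 1)/(z - 5)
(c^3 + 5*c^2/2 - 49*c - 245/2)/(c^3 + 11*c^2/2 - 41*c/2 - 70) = (c - 7)/(c - 4)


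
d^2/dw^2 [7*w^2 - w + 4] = 14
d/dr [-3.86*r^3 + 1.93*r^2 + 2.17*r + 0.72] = -11.58*r^2 + 3.86*r + 2.17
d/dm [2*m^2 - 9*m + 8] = 4*m - 9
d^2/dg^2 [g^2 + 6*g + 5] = 2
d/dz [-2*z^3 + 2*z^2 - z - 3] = -6*z^2 + 4*z - 1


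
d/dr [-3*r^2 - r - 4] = -6*r - 1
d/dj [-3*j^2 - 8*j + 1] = -6*j - 8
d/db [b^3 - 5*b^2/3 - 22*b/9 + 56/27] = 3*b^2 - 10*b/3 - 22/9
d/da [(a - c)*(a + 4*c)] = 2*a + 3*c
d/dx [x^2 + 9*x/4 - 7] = 2*x + 9/4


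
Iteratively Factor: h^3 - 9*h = (h)*(h^2 - 9) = h*(h - 3)*(h + 3)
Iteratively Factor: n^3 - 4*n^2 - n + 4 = (n + 1)*(n^2 - 5*n + 4) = (n - 4)*(n + 1)*(n - 1)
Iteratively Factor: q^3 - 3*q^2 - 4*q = (q - 4)*(q^2 + q) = q*(q - 4)*(q + 1)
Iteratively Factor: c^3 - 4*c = (c - 2)*(c^2 + 2*c) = (c - 2)*(c + 2)*(c)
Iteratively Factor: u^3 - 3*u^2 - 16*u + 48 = (u + 4)*(u^2 - 7*u + 12) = (u - 4)*(u + 4)*(u - 3)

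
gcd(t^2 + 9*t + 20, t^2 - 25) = t + 5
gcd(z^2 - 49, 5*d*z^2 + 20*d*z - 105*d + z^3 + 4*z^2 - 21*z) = z + 7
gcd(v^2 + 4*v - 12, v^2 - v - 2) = v - 2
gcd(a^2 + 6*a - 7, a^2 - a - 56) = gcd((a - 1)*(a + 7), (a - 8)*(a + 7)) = a + 7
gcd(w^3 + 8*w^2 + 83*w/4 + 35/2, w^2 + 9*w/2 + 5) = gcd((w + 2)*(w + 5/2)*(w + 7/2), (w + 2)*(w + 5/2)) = w^2 + 9*w/2 + 5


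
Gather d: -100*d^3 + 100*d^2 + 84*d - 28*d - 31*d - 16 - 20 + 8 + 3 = -100*d^3 + 100*d^2 + 25*d - 25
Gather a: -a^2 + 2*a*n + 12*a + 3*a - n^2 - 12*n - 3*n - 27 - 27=-a^2 + a*(2*n + 15) - n^2 - 15*n - 54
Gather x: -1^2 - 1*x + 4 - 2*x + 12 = 15 - 3*x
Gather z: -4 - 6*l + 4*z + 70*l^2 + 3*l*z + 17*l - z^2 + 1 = 70*l^2 + 11*l - z^2 + z*(3*l + 4) - 3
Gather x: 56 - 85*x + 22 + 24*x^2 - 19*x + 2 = 24*x^2 - 104*x + 80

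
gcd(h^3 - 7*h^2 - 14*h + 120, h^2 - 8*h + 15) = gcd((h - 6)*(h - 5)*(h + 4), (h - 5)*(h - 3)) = h - 5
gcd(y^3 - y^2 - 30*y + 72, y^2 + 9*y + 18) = y + 6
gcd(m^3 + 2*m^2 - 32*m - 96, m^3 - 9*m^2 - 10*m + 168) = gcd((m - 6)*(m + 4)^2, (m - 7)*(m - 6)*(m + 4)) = m^2 - 2*m - 24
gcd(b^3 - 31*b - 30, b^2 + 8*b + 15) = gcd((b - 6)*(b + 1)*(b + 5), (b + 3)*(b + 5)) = b + 5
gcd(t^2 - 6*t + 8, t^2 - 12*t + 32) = t - 4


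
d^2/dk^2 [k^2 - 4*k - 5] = 2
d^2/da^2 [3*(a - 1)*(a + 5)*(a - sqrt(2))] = 18*a - 6*sqrt(2) + 24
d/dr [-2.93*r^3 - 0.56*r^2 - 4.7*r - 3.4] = -8.79*r^2 - 1.12*r - 4.7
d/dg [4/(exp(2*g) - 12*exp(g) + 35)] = 8*(6 - exp(g))*exp(g)/(exp(2*g) - 12*exp(g) + 35)^2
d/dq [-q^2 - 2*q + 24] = -2*q - 2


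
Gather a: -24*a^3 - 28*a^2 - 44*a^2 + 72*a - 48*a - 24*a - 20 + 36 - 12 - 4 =-24*a^3 - 72*a^2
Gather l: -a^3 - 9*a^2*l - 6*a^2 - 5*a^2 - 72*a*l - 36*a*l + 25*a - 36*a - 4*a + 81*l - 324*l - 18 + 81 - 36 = -a^3 - 11*a^2 - 15*a + l*(-9*a^2 - 108*a - 243) + 27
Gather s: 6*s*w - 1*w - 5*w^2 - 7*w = 6*s*w - 5*w^2 - 8*w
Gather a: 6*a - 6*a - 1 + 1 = 0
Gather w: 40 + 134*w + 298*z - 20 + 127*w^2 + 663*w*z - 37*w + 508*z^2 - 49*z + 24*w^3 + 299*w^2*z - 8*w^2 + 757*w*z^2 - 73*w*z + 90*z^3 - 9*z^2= 24*w^3 + w^2*(299*z + 119) + w*(757*z^2 + 590*z + 97) + 90*z^3 + 499*z^2 + 249*z + 20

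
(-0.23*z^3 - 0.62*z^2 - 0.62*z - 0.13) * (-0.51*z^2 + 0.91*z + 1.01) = 0.1173*z^5 + 0.1069*z^4 - 0.4803*z^3 - 1.1241*z^2 - 0.7445*z - 0.1313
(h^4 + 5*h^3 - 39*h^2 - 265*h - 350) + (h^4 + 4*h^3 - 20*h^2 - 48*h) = 2*h^4 + 9*h^3 - 59*h^2 - 313*h - 350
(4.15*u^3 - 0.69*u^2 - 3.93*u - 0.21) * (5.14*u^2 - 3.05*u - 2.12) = 21.331*u^5 - 16.2041*u^4 - 26.8937*u^3 + 12.3699*u^2 + 8.9721*u + 0.4452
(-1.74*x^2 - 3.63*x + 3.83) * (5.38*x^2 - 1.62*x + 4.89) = -9.3612*x^4 - 16.7106*x^3 + 17.9774*x^2 - 23.9553*x + 18.7287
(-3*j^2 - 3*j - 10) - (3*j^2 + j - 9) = -6*j^2 - 4*j - 1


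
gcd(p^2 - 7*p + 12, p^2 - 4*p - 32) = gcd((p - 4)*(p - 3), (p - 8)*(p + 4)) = 1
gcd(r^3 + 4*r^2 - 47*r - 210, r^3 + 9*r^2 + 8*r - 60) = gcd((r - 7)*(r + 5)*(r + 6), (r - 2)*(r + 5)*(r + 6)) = r^2 + 11*r + 30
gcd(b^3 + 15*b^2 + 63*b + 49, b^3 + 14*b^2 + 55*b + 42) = b^2 + 8*b + 7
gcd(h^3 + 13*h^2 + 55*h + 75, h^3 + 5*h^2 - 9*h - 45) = h^2 + 8*h + 15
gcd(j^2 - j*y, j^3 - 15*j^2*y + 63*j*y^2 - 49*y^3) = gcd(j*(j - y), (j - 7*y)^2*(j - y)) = -j + y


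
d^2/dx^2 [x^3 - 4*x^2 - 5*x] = 6*x - 8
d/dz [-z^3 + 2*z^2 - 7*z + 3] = -3*z^2 + 4*z - 7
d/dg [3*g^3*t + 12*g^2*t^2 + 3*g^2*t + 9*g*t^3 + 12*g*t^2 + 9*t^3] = 3*t*(3*g^2 + 8*g*t + 2*g + 3*t^2 + 4*t)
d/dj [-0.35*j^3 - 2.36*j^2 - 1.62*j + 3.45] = -1.05*j^2 - 4.72*j - 1.62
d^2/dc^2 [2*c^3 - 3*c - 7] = 12*c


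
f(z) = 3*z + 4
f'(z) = 3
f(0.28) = 4.84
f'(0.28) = 3.00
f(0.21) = 4.63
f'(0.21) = 3.00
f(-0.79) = 1.63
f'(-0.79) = 3.00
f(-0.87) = 1.39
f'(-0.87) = 3.00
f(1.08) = 7.24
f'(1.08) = 3.00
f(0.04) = 4.12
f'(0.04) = 3.00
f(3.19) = 13.57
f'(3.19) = 3.00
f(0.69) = 6.07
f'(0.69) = 3.00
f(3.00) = 13.00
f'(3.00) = 3.00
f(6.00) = 22.00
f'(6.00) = 3.00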